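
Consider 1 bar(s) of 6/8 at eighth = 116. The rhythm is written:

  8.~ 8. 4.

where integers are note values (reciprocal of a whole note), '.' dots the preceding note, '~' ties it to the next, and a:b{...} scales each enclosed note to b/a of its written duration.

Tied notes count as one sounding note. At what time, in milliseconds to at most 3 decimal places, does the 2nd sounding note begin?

note 2 onset = 3b = 1551.724ms

1. 0.0ms @ 0 + 1551.724ms (3)
2. 1551.724ms @ 3 + 1551.724ms (3)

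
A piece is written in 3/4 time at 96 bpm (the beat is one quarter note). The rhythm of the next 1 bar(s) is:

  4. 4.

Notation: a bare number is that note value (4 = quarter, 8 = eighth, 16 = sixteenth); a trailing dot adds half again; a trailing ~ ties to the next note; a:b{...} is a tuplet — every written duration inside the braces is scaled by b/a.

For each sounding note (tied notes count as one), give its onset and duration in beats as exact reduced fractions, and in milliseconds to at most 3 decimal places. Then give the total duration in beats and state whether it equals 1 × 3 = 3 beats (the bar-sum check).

1) 0.0ms=0b +937.5ms=3/2b
2) 937.5ms=3/2b +937.5ms=3/2b
Σ=3b of 3 (96bpm 3/4) — PASS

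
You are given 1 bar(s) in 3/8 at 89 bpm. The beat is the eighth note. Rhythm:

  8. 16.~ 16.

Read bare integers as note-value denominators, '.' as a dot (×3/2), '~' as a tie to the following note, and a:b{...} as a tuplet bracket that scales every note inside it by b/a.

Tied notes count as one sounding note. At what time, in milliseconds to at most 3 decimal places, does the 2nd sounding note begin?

note 2 onset = 3/2b = 1011.236ms

1. 0.0ms @ 0 + 1011.236ms (3/2)
2. 1011.236ms @ 3/2 + 1011.236ms (3/2)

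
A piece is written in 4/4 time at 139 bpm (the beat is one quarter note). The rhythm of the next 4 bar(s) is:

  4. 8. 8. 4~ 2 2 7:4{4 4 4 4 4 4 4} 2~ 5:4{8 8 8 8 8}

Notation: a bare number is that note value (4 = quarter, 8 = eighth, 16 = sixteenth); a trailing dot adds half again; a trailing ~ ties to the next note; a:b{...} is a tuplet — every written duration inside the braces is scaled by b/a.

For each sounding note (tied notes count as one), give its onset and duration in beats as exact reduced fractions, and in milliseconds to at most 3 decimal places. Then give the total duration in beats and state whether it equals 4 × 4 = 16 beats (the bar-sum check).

1) 0.0ms=0b +647.482ms=3/2b
2) 647.482ms=3/2b +323.741ms=3/4b
3) 971.223ms=9/4b +323.741ms=3/4b
4) 1294.964ms=3b +1294.964ms=3b
5) 2589.928ms=6b +863.309ms=2b
6) 3453.237ms=8b +246.66ms=4/7b
7) 3699.897ms=60/7b +246.66ms=4/7b
8) 3946.557ms=64/7b +246.66ms=4/7b
9) 4193.217ms=68/7b +246.66ms=4/7b
10) 4439.877ms=72/7b +246.66ms=4/7b
11) 4686.536ms=76/7b +246.66ms=4/7b
12) 4933.196ms=80/7b +246.66ms=4/7b
13) 5179.856ms=12b +1035.971ms=12/5b
14) 6215.827ms=72/5b +172.662ms=2/5b
15) 6388.489ms=74/5b +172.662ms=2/5b
16) 6561.151ms=76/5b +172.662ms=2/5b
17) 6733.813ms=78/5b +172.662ms=2/5b
Σ=16b of 16 (139bpm 4/4) — PASS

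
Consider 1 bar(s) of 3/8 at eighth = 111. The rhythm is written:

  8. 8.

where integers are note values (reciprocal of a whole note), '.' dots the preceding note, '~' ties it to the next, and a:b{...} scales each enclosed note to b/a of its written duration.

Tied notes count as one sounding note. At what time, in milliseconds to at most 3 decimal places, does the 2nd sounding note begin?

note 2 onset = 3/2b = 810.811ms

1. 0.0ms @ 0 + 810.811ms (3/2)
2. 810.811ms @ 3/2 + 810.811ms (3/2)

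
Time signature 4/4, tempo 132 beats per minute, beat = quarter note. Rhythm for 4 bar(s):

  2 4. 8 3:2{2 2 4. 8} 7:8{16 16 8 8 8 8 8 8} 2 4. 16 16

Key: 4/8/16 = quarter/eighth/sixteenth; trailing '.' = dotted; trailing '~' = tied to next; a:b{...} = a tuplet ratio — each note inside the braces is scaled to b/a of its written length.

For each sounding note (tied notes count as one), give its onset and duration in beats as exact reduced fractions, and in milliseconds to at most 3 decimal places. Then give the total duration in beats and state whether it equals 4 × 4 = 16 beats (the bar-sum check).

1) 0.0ms=0b +909.091ms=2b
2) 909.091ms=2b +681.818ms=3/2b
3) 1590.909ms=7/2b +227.273ms=1/2b
4) 1818.182ms=4b +606.061ms=4/3b
5) 2424.242ms=16/3b +606.061ms=4/3b
6) 3030.303ms=20/3b +454.545ms=1b
7) 3484.848ms=23/3b +151.515ms=1/3b
8) 3636.364ms=8b +129.87ms=2/7b
9) 3766.234ms=58/7b +129.87ms=2/7b
10) 3896.104ms=60/7b +259.74ms=4/7b
11) 4155.844ms=64/7b +259.74ms=4/7b
12) 4415.584ms=68/7b +259.74ms=4/7b
13) 4675.325ms=72/7b +259.74ms=4/7b
14) 4935.065ms=76/7b +259.74ms=4/7b
15) 5194.805ms=80/7b +259.74ms=4/7b
16) 5454.545ms=12b +909.091ms=2b
17) 6363.636ms=14b +681.818ms=3/2b
18) 7045.455ms=31/2b +113.636ms=1/4b
19) 7159.091ms=63/4b +113.636ms=1/4b
Σ=16b of 16 (132bpm 4/4) — PASS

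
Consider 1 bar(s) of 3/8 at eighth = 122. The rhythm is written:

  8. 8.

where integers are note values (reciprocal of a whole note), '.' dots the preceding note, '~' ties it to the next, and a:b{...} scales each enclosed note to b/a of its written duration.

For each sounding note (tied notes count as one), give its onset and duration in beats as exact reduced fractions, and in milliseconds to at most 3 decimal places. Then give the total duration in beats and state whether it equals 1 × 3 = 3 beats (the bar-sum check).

1) 0.0ms=0b +737.705ms=3/2b
2) 737.705ms=3/2b +737.705ms=3/2b
Σ=3b of 3 (122bpm 3/8) — PASS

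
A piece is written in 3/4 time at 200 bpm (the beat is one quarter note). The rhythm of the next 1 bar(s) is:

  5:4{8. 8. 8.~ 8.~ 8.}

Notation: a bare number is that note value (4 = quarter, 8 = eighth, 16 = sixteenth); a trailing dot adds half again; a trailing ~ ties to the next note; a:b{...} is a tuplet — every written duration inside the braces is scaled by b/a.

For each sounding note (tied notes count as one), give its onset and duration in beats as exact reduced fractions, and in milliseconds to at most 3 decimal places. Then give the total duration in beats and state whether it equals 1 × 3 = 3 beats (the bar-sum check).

1) 0.0ms=0b +180.0ms=3/5b
2) 180.0ms=3/5b +180.0ms=3/5b
3) 360.0ms=6/5b +540.0ms=9/5b
Σ=3b of 3 (200bpm 3/4) — PASS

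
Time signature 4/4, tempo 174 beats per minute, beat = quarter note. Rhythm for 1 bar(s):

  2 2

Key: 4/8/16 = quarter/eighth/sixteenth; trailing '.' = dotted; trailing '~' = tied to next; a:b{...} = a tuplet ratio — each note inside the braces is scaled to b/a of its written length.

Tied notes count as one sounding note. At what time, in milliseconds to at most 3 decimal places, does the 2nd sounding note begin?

note 2 onset = 2b = 689.655ms

1. 0.0ms @ 0 + 689.655ms (2)
2. 689.655ms @ 2 + 689.655ms (2)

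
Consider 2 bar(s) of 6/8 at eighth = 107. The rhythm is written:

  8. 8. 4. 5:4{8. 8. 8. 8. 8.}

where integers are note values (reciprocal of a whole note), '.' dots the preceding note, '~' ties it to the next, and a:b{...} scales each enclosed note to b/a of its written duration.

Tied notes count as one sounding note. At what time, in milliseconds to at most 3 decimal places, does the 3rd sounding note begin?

note 3 onset = 3b = 1682.243ms

1. 0.0ms @ 0 + 841.121ms (3/2)
2. 841.121ms @ 3/2 + 841.121ms (3/2)
3. 1682.243ms @ 3 + 1682.243ms (3)
4. 3364.486ms @ 6 + 672.897ms (6/5)
5. 4037.383ms @ 36/5 + 672.897ms (6/5)
6. 4710.28ms @ 42/5 + 672.897ms (6/5)
7. 5383.178ms @ 48/5 + 672.897ms (6/5)
8. 6056.075ms @ 54/5 + 672.897ms (6/5)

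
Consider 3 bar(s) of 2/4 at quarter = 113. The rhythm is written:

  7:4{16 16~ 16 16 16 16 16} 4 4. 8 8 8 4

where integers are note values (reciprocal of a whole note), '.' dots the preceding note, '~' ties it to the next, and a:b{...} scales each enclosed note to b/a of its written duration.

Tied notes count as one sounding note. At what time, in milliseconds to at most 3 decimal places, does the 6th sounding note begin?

1. 0.0ms @ 0 + 75.853ms (1/7)
2. 75.853ms @ 1/7 + 151.707ms (2/7)
3. 227.56ms @ 3/7 + 75.853ms (1/7)
4. 303.413ms @ 4/7 + 75.853ms (1/7)
5. 379.267ms @ 5/7 + 75.853ms (1/7)
6. 455.12ms @ 6/7 + 75.853ms (1/7)
7. 530.973ms @ 1 + 530.973ms (1)
8. 1061.947ms @ 2 + 796.46ms (3/2)
9. 1858.407ms @ 7/2 + 265.487ms (1/2)
10. 2123.894ms @ 4 + 265.487ms (1/2)
11. 2389.381ms @ 9/2 + 265.487ms (1/2)
12. 2654.867ms @ 5 + 530.973ms (1)

note 6 onset = 6/7b = 455.12ms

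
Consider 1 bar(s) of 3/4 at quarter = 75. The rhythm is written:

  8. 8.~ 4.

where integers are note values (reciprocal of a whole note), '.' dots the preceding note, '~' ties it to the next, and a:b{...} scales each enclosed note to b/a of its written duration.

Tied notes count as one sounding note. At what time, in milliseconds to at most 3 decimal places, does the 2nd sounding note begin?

1. 0.0ms @ 0 + 600.0ms (3/4)
2. 600.0ms @ 3/4 + 1800.0ms (9/4)

note 2 onset = 3/4b = 600.0ms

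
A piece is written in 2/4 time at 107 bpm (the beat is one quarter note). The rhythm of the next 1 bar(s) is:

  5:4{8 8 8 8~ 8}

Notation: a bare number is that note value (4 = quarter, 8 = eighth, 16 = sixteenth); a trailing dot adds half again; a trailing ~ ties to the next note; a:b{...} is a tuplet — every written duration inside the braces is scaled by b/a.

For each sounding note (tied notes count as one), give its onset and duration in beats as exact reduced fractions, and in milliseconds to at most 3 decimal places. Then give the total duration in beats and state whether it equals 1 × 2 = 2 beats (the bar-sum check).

1) 0.0ms=0b +224.299ms=2/5b
2) 224.299ms=2/5b +224.299ms=2/5b
3) 448.598ms=4/5b +224.299ms=2/5b
4) 672.897ms=6/5b +448.598ms=4/5b
Σ=2b of 2 (107bpm 2/4) — PASS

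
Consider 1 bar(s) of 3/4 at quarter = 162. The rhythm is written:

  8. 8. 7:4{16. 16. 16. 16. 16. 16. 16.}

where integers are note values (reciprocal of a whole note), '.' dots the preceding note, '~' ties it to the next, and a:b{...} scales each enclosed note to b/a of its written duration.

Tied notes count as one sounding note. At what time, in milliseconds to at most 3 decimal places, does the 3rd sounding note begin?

note 3 onset = 3/2b = 555.556ms

1. 0.0ms @ 0 + 277.778ms (3/4)
2. 277.778ms @ 3/4 + 277.778ms (3/4)
3. 555.556ms @ 3/2 + 79.365ms (3/14)
4. 634.921ms @ 12/7 + 79.365ms (3/14)
5. 714.286ms @ 27/14 + 79.365ms (3/14)
6. 793.651ms @ 15/7 + 79.365ms (3/14)
7. 873.016ms @ 33/14 + 79.365ms (3/14)
8. 952.381ms @ 18/7 + 79.365ms (3/14)
9. 1031.746ms @ 39/14 + 79.365ms (3/14)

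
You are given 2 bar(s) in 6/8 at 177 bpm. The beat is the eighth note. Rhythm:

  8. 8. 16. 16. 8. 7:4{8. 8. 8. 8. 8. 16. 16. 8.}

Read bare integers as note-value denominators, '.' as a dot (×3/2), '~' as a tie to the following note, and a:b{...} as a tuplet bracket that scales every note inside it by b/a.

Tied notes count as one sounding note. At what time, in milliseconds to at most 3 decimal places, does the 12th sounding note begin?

note 12 onset = 75/7b = 3631.961ms

1. 0.0ms @ 0 + 508.475ms (3/2)
2. 508.475ms @ 3/2 + 508.475ms (3/2)
3. 1016.949ms @ 3 + 254.237ms (3/4)
4. 1271.186ms @ 15/4 + 254.237ms (3/4)
5. 1525.424ms @ 9/2 + 508.475ms (3/2)
6. 2033.898ms @ 6 + 290.557ms (6/7)
7. 2324.455ms @ 48/7 + 290.557ms (6/7)
8. 2615.012ms @ 54/7 + 290.557ms (6/7)
9. 2905.569ms @ 60/7 + 290.557ms (6/7)
10. 3196.126ms @ 66/7 + 290.557ms (6/7)
11. 3486.683ms @ 72/7 + 145.278ms (3/7)
12. 3631.961ms @ 75/7 + 145.278ms (3/7)
13. 3777.24ms @ 78/7 + 290.557ms (6/7)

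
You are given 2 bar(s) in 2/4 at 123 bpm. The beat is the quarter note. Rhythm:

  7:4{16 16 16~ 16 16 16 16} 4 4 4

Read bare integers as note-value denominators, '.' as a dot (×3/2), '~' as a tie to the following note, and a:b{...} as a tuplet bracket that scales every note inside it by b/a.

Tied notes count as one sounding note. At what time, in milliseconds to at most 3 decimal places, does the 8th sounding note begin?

note 8 onset = 2b = 975.61ms

1. 0.0ms @ 0 + 69.686ms (1/7)
2. 69.686ms @ 1/7 + 69.686ms (1/7)
3. 139.373ms @ 2/7 + 139.373ms (2/7)
4. 278.746ms @ 4/7 + 69.686ms (1/7)
5. 348.432ms @ 5/7 + 69.686ms (1/7)
6. 418.118ms @ 6/7 + 69.686ms (1/7)
7. 487.805ms @ 1 + 487.805ms (1)
8. 975.61ms @ 2 + 487.805ms (1)
9. 1463.415ms @ 3 + 487.805ms (1)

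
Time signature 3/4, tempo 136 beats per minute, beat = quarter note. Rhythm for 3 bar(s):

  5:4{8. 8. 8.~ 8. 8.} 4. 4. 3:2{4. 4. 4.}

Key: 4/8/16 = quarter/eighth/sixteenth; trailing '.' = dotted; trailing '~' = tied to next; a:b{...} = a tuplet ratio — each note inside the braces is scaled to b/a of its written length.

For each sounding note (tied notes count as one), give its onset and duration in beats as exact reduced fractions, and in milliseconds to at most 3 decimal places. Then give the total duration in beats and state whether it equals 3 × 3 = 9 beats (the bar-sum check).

1) 0.0ms=0b +264.706ms=3/5b
2) 264.706ms=3/5b +264.706ms=3/5b
3) 529.412ms=6/5b +529.412ms=6/5b
4) 1058.824ms=12/5b +264.706ms=3/5b
5) 1323.529ms=3b +661.765ms=3/2b
6) 1985.294ms=9/2b +661.765ms=3/2b
7) 2647.059ms=6b +441.176ms=1b
8) 3088.235ms=7b +441.176ms=1b
9) 3529.412ms=8b +441.176ms=1b
Σ=9b of 9 (136bpm 3/4) — PASS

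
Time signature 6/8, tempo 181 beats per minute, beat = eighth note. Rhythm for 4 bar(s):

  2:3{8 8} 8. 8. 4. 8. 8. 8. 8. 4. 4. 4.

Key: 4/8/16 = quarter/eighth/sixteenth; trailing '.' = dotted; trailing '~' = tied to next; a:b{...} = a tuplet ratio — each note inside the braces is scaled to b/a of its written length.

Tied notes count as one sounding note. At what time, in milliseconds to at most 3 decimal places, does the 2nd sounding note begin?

1. 0.0ms @ 0 + 497.238ms (3/2)
2. 497.238ms @ 3/2 + 497.238ms (3/2)
3. 994.475ms @ 3 + 497.238ms (3/2)
4. 1491.713ms @ 9/2 + 497.238ms (3/2)
5. 1988.95ms @ 6 + 994.475ms (3)
6. 2983.425ms @ 9 + 497.238ms (3/2)
7. 3480.663ms @ 21/2 + 497.238ms (3/2)
8. 3977.901ms @ 12 + 497.238ms (3/2)
9. 4475.138ms @ 27/2 + 497.238ms (3/2)
10. 4972.376ms @ 15 + 994.475ms (3)
11. 5966.851ms @ 18 + 994.475ms (3)
12. 6961.326ms @ 21 + 994.475ms (3)

note 2 onset = 3/2b = 497.238ms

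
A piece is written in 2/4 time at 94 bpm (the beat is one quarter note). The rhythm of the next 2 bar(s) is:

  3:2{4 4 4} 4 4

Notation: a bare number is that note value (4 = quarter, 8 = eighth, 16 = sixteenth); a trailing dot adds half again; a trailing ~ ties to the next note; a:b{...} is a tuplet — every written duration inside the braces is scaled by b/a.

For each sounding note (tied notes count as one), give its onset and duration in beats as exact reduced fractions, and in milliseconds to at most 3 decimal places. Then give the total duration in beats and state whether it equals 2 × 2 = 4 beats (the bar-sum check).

1) 0.0ms=0b +425.532ms=2/3b
2) 425.532ms=2/3b +425.532ms=2/3b
3) 851.064ms=4/3b +425.532ms=2/3b
4) 1276.596ms=2b +638.298ms=1b
5) 1914.894ms=3b +638.298ms=1b
Σ=4b of 4 (94bpm 2/4) — PASS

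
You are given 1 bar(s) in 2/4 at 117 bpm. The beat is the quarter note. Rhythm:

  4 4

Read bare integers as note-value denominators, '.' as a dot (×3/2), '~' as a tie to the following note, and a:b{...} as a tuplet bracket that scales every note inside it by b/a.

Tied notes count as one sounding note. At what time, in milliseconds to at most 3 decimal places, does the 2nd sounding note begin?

1. 0.0ms @ 0 + 512.821ms (1)
2. 512.821ms @ 1 + 512.821ms (1)

note 2 onset = 1b = 512.821ms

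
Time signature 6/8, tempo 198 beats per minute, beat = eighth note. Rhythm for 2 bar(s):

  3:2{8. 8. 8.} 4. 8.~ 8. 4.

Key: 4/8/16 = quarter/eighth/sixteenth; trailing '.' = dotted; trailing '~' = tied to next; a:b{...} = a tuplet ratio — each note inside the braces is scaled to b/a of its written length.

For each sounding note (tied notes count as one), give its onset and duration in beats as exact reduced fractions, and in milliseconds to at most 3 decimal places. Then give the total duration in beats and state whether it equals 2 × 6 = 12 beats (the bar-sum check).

1) 0.0ms=0b +303.03ms=1b
2) 303.03ms=1b +303.03ms=1b
3) 606.061ms=2b +303.03ms=1b
4) 909.091ms=3b +909.091ms=3b
5) 1818.182ms=6b +909.091ms=3b
6) 2727.273ms=9b +909.091ms=3b
Σ=12b of 12 (198bpm 6/8) — PASS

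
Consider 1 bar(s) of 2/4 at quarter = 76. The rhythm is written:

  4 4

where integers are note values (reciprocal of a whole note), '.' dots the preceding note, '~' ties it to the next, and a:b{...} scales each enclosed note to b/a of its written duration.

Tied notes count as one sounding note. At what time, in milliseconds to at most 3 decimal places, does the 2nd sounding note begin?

note 2 onset = 1b = 789.474ms

1. 0.0ms @ 0 + 789.474ms (1)
2. 789.474ms @ 1 + 789.474ms (1)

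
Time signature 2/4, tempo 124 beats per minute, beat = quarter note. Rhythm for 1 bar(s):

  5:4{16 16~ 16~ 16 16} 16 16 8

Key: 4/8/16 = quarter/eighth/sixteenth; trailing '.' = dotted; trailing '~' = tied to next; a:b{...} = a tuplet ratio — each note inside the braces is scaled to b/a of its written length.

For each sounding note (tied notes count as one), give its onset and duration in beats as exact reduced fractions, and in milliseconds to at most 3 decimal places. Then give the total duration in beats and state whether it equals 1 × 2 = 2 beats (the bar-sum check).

1) 0.0ms=0b +96.774ms=1/5b
2) 96.774ms=1/5b +290.323ms=3/5b
3) 387.097ms=4/5b +96.774ms=1/5b
4) 483.871ms=1b +120.968ms=1/4b
5) 604.839ms=5/4b +120.968ms=1/4b
6) 725.806ms=3/2b +241.935ms=1/2b
Σ=2b of 2 (124bpm 2/4) — PASS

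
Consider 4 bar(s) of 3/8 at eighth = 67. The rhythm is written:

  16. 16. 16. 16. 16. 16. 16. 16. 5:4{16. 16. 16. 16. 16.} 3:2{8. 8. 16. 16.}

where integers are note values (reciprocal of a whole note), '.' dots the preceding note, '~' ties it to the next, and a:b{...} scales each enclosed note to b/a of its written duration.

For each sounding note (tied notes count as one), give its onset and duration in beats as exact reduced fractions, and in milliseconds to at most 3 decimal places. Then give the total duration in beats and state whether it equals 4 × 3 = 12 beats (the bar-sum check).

1) 0.0ms=0b +671.642ms=3/4b
2) 671.642ms=3/4b +671.642ms=3/4b
3) 1343.284ms=3/2b +671.642ms=3/4b
4) 2014.925ms=9/4b +671.642ms=3/4b
5) 2686.567ms=3b +671.642ms=3/4b
6) 3358.209ms=15/4b +671.642ms=3/4b
7) 4029.851ms=9/2b +671.642ms=3/4b
8) 4701.493ms=21/4b +671.642ms=3/4b
9) 5373.134ms=6b +537.313ms=3/5b
10) 5910.448ms=33/5b +537.313ms=3/5b
11) 6447.761ms=36/5b +537.313ms=3/5b
12) 6985.075ms=39/5b +537.313ms=3/5b
13) 7522.388ms=42/5b +537.313ms=3/5b
14) 8059.701ms=9b +895.522ms=1b
15) 8955.224ms=10b +895.522ms=1b
16) 9850.746ms=11b +447.761ms=1/2b
17) 10298.507ms=23/2b +447.761ms=1/2b
Σ=12b of 12 (67bpm 3/8) — PASS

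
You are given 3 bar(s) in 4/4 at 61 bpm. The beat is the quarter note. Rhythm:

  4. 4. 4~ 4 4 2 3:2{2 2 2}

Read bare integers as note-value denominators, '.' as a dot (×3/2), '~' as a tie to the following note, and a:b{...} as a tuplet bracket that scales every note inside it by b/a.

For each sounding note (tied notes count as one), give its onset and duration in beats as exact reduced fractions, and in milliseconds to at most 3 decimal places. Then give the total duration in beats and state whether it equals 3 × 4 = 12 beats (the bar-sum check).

1) 0.0ms=0b +1475.41ms=3/2b
2) 1475.41ms=3/2b +1475.41ms=3/2b
3) 2950.82ms=3b +1967.213ms=2b
4) 4918.033ms=5b +983.607ms=1b
5) 5901.639ms=6b +1967.213ms=2b
6) 7868.852ms=8b +1311.475ms=4/3b
7) 9180.328ms=28/3b +1311.475ms=4/3b
8) 10491.803ms=32/3b +1311.475ms=4/3b
Σ=12b of 12 (61bpm 4/4) — PASS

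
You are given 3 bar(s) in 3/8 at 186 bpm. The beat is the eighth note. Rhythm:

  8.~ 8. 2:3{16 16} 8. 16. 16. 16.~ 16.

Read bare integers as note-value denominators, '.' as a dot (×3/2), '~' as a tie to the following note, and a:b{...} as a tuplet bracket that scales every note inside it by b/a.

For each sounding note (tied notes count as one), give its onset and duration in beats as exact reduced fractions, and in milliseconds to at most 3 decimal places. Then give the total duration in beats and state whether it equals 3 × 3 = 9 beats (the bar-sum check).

1) 0.0ms=0b +967.742ms=3b
2) 967.742ms=3b +241.935ms=3/4b
3) 1209.677ms=15/4b +241.935ms=3/4b
4) 1451.613ms=9/2b +483.871ms=3/2b
5) 1935.484ms=6b +241.935ms=3/4b
6) 2177.419ms=27/4b +241.935ms=3/4b
7) 2419.355ms=15/2b +483.871ms=3/2b
Σ=9b of 9 (186bpm 3/8) — PASS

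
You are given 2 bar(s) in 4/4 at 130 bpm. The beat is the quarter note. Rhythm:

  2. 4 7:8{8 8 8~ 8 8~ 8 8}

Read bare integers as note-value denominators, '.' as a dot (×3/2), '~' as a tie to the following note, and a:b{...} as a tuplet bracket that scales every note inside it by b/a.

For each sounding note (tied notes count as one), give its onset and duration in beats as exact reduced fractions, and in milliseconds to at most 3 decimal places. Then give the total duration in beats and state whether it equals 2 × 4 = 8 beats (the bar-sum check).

1) 0.0ms=0b +1384.615ms=3b
2) 1384.615ms=3b +461.538ms=1b
3) 1846.154ms=4b +263.736ms=4/7b
4) 2109.89ms=32/7b +263.736ms=4/7b
5) 2373.626ms=36/7b +527.473ms=8/7b
6) 2901.099ms=44/7b +527.473ms=8/7b
7) 3428.571ms=52/7b +263.736ms=4/7b
Σ=8b of 8 (130bpm 4/4) — PASS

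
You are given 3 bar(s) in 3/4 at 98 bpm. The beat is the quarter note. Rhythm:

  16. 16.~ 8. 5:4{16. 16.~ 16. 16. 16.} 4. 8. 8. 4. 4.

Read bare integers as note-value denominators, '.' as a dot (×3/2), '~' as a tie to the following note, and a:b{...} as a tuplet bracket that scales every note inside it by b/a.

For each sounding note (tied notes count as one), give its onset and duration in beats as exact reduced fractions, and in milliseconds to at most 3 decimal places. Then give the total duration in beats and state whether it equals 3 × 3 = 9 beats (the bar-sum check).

1) 0.0ms=0b +229.592ms=3/8b
2) 229.592ms=3/8b +688.776ms=9/8b
3) 918.367ms=3/2b +183.673ms=3/10b
4) 1102.041ms=9/5b +367.347ms=3/5b
5) 1469.388ms=12/5b +183.673ms=3/10b
6) 1653.061ms=27/10b +183.673ms=3/10b
7) 1836.735ms=3b +918.367ms=3/2b
8) 2755.102ms=9/2b +459.184ms=3/4b
9) 3214.286ms=21/4b +459.184ms=3/4b
10) 3673.469ms=6b +918.367ms=3/2b
11) 4591.837ms=15/2b +918.367ms=3/2b
Σ=9b of 9 (98bpm 3/4) — PASS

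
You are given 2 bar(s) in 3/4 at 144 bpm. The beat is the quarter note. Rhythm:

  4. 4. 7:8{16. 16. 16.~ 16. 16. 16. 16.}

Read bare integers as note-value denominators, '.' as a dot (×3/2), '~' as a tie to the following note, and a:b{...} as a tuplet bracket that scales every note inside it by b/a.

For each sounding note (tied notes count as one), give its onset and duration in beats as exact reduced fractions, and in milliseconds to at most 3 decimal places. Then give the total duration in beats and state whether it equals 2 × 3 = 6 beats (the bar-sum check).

1) 0.0ms=0b +625.0ms=3/2b
2) 625.0ms=3/2b +625.0ms=3/2b
3) 1250.0ms=3b +178.571ms=3/7b
4) 1428.571ms=24/7b +178.571ms=3/7b
5) 1607.143ms=27/7b +357.143ms=6/7b
6) 1964.286ms=33/7b +178.571ms=3/7b
7) 2142.857ms=36/7b +178.571ms=3/7b
8) 2321.429ms=39/7b +178.571ms=3/7b
Σ=6b of 6 (144bpm 3/4) — PASS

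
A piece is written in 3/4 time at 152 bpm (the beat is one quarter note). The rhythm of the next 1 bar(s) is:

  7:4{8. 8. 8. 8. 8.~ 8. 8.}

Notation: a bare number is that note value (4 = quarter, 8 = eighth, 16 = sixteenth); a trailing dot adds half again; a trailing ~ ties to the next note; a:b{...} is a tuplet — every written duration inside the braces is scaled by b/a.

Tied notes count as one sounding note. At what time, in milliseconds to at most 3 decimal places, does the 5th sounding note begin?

1. 0.0ms @ 0 + 169.173ms (3/7)
2. 169.173ms @ 3/7 + 169.173ms (3/7)
3. 338.346ms @ 6/7 + 169.173ms (3/7)
4. 507.519ms @ 9/7 + 169.173ms (3/7)
5. 676.692ms @ 12/7 + 338.346ms (6/7)
6. 1015.038ms @ 18/7 + 169.173ms (3/7)

note 5 onset = 12/7b = 676.692ms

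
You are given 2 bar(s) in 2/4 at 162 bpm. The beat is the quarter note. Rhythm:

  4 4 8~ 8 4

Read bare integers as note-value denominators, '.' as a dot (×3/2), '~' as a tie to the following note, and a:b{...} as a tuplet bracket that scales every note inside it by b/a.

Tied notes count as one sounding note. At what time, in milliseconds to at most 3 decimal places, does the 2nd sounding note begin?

note 2 onset = 1b = 370.37ms

1. 0.0ms @ 0 + 370.37ms (1)
2. 370.37ms @ 1 + 370.37ms (1)
3. 740.741ms @ 2 + 370.37ms (1)
4. 1111.111ms @ 3 + 370.37ms (1)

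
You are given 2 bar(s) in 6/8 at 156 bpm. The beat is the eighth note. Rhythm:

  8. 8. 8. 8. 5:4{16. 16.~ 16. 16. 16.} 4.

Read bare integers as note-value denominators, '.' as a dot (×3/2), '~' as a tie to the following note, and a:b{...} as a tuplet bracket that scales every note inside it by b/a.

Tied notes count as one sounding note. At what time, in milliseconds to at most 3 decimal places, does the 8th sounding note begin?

1. 0.0ms @ 0 + 576.923ms (3/2)
2. 576.923ms @ 3/2 + 576.923ms (3/2)
3. 1153.846ms @ 3 + 576.923ms (3/2)
4. 1730.769ms @ 9/2 + 576.923ms (3/2)
5. 2307.692ms @ 6 + 230.769ms (3/5)
6. 2538.462ms @ 33/5 + 461.538ms (6/5)
7. 3000.0ms @ 39/5 + 230.769ms (3/5)
8. 3230.769ms @ 42/5 + 230.769ms (3/5)
9. 3461.538ms @ 9 + 1153.846ms (3)

note 8 onset = 42/5b = 3230.769ms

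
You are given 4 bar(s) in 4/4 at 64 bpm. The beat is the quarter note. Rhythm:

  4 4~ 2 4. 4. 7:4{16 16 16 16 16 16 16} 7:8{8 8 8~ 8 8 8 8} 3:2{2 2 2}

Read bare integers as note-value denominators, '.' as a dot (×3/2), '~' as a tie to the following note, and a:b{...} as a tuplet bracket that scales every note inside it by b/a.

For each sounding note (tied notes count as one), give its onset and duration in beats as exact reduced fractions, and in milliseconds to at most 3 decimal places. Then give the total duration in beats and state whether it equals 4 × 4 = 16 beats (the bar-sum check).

1) 0.0ms=0b +937.5ms=1b
2) 937.5ms=1b +2812.5ms=3b
3) 3750.0ms=4b +1406.25ms=3/2b
4) 5156.25ms=11/2b +1406.25ms=3/2b
5) 6562.5ms=7b +133.929ms=1/7b
6) 6696.429ms=50/7b +133.929ms=1/7b
7) 6830.357ms=51/7b +133.929ms=1/7b
8) 6964.286ms=52/7b +133.929ms=1/7b
9) 7098.214ms=53/7b +133.929ms=1/7b
10) 7232.143ms=54/7b +133.929ms=1/7b
11) 7366.071ms=55/7b +133.929ms=1/7b
12) 7500.0ms=8b +535.714ms=4/7b
13) 8035.714ms=60/7b +535.714ms=4/7b
14) 8571.429ms=64/7b +1071.429ms=8/7b
15) 9642.857ms=72/7b +535.714ms=4/7b
16) 10178.571ms=76/7b +535.714ms=4/7b
17) 10714.286ms=80/7b +535.714ms=4/7b
18) 11250.0ms=12b +1250.0ms=4/3b
19) 12500.0ms=40/3b +1250.0ms=4/3b
20) 13750.0ms=44/3b +1250.0ms=4/3b
Σ=16b of 16 (64bpm 4/4) — PASS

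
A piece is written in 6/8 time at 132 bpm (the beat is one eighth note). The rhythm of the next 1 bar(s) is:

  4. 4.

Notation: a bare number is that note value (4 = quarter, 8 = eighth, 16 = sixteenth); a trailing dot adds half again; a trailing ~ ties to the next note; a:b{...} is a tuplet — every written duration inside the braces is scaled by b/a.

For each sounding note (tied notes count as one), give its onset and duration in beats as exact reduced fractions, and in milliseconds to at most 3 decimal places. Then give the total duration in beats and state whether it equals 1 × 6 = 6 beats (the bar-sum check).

1) 0.0ms=0b +1363.636ms=3b
2) 1363.636ms=3b +1363.636ms=3b
Σ=6b of 6 (132bpm 6/8) — PASS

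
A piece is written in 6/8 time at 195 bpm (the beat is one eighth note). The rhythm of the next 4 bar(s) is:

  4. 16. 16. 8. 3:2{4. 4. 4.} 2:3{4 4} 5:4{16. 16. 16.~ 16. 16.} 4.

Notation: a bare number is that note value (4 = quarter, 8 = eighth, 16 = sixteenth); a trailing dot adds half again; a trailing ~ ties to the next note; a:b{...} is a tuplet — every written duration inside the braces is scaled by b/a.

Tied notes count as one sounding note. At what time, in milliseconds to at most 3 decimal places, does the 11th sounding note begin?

1. 0.0ms @ 0 + 923.077ms (3)
2. 923.077ms @ 3 + 230.769ms (3/4)
3. 1153.846ms @ 15/4 + 230.769ms (3/4)
4. 1384.615ms @ 9/2 + 461.538ms (3/2)
5. 1846.154ms @ 6 + 615.385ms (2)
6. 2461.538ms @ 8 + 615.385ms (2)
7. 3076.923ms @ 10 + 615.385ms (2)
8. 3692.308ms @ 12 + 923.077ms (3)
9. 4615.385ms @ 15 + 923.077ms (3)
10. 5538.462ms @ 18 + 184.615ms (3/5)
11. 5723.077ms @ 93/5 + 184.615ms (3/5)
12. 5907.692ms @ 96/5 + 369.231ms (6/5)
13. 6276.923ms @ 102/5 + 184.615ms (3/5)
14. 6461.538ms @ 21 + 923.077ms (3)

note 11 onset = 93/5b = 5723.077ms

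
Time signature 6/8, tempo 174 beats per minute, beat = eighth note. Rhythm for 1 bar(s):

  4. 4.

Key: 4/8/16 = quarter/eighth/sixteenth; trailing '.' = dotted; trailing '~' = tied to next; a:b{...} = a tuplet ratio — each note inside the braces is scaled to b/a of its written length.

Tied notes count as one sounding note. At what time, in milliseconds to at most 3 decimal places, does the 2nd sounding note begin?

note 2 onset = 3b = 1034.483ms

1. 0.0ms @ 0 + 1034.483ms (3)
2. 1034.483ms @ 3 + 1034.483ms (3)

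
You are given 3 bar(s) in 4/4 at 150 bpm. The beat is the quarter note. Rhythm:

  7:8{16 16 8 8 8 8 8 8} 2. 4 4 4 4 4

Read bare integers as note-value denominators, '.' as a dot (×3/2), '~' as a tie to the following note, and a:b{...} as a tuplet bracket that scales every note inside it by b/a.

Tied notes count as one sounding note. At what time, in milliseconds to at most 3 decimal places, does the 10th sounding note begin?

1. 0.0ms @ 0 + 114.286ms (2/7)
2. 114.286ms @ 2/7 + 114.286ms (2/7)
3. 228.571ms @ 4/7 + 228.571ms (4/7)
4. 457.143ms @ 8/7 + 228.571ms (4/7)
5. 685.714ms @ 12/7 + 228.571ms (4/7)
6. 914.286ms @ 16/7 + 228.571ms (4/7)
7. 1142.857ms @ 20/7 + 228.571ms (4/7)
8. 1371.429ms @ 24/7 + 228.571ms (4/7)
9. 1600.0ms @ 4 + 1200.0ms (3)
10. 2800.0ms @ 7 + 400.0ms (1)
11. 3200.0ms @ 8 + 400.0ms (1)
12. 3600.0ms @ 9 + 400.0ms (1)
13. 4000.0ms @ 10 + 400.0ms (1)
14. 4400.0ms @ 11 + 400.0ms (1)

note 10 onset = 7b = 2800.0ms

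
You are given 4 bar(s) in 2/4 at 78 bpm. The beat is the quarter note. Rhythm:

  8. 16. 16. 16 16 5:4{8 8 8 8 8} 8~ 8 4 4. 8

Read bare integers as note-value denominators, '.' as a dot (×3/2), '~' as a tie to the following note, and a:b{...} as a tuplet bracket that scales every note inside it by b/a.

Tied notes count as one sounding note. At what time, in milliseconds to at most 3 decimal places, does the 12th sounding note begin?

note 12 onset = 5b = 3846.154ms

1. 0.0ms @ 0 + 576.923ms (3/4)
2. 576.923ms @ 3/4 + 288.462ms (3/8)
3. 865.385ms @ 9/8 + 288.462ms (3/8)
4. 1153.846ms @ 3/2 + 192.308ms (1/4)
5. 1346.154ms @ 7/4 + 192.308ms (1/4)
6. 1538.462ms @ 2 + 307.692ms (2/5)
7. 1846.154ms @ 12/5 + 307.692ms (2/5)
8. 2153.846ms @ 14/5 + 307.692ms (2/5)
9. 2461.538ms @ 16/5 + 307.692ms (2/5)
10. 2769.231ms @ 18/5 + 307.692ms (2/5)
11. 3076.923ms @ 4 + 769.231ms (1)
12. 3846.154ms @ 5 + 769.231ms (1)
13. 4615.385ms @ 6 + 1153.846ms (3/2)
14. 5769.231ms @ 15/2 + 384.615ms (1/2)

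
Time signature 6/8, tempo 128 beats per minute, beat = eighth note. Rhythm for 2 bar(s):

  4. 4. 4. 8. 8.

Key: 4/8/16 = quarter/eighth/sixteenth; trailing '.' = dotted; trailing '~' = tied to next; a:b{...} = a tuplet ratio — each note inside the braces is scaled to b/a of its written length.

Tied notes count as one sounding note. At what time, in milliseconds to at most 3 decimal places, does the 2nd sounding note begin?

note 2 onset = 3b = 1406.25ms

1. 0.0ms @ 0 + 1406.25ms (3)
2. 1406.25ms @ 3 + 1406.25ms (3)
3. 2812.5ms @ 6 + 1406.25ms (3)
4. 4218.75ms @ 9 + 703.125ms (3/2)
5. 4921.875ms @ 21/2 + 703.125ms (3/2)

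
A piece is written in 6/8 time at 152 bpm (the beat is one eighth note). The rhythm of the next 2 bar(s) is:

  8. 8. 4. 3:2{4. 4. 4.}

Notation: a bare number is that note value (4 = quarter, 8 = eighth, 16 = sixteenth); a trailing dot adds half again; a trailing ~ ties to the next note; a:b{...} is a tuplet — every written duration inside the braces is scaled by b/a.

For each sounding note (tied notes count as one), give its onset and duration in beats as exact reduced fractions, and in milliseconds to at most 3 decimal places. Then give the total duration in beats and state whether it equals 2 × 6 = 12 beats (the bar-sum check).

1) 0.0ms=0b +592.105ms=3/2b
2) 592.105ms=3/2b +592.105ms=3/2b
3) 1184.211ms=3b +1184.211ms=3b
4) 2368.421ms=6b +789.474ms=2b
5) 3157.895ms=8b +789.474ms=2b
6) 3947.368ms=10b +789.474ms=2b
Σ=12b of 12 (152bpm 6/8) — PASS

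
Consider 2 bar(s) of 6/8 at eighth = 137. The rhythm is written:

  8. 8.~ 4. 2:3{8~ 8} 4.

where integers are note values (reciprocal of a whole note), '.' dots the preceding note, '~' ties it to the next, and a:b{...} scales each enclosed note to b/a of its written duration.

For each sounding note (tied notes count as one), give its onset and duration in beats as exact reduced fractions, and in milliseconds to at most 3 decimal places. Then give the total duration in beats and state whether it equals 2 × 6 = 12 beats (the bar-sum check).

1) 0.0ms=0b +656.934ms=3/2b
2) 656.934ms=3/2b +1970.803ms=9/2b
3) 2627.737ms=6b +1313.869ms=3b
4) 3941.606ms=9b +1313.869ms=3b
Σ=12b of 12 (137bpm 6/8) — PASS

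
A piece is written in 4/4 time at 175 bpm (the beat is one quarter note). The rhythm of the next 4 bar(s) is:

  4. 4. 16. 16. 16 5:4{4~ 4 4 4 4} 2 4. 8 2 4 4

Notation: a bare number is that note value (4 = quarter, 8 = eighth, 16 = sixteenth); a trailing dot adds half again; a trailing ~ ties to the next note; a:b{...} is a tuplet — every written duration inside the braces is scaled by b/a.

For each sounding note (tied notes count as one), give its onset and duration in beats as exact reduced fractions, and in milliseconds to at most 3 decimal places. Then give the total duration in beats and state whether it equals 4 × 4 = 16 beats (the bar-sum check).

1) 0.0ms=0b +514.286ms=3/2b
2) 514.286ms=3/2b +514.286ms=3/2b
3) 1028.571ms=3b +128.571ms=3/8b
4) 1157.143ms=27/8b +128.571ms=3/8b
5) 1285.714ms=15/4b +85.714ms=1/4b
6) 1371.429ms=4b +548.571ms=8/5b
7) 1920.0ms=28/5b +274.286ms=4/5b
8) 2194.286ms=32/5b +274.286ms=4/5b
9) 2468.571ms=36/5b +274.286ms=4/5b
10) 2742.857ms=8b +685.714ms=2b
11) 3428.571ms=10b +514.286ms=3/2b
12) 3942.857ms=23/2b +171.429ms=1/2b
13) 4114.286ms=12b +685.714ms=2b
14) 4800.0ms=14b +342.857ms=1b
15) 5142.857ms=15b +342.857ms=1b
Σ=16b of 16 (175bpm 4/4) — PASS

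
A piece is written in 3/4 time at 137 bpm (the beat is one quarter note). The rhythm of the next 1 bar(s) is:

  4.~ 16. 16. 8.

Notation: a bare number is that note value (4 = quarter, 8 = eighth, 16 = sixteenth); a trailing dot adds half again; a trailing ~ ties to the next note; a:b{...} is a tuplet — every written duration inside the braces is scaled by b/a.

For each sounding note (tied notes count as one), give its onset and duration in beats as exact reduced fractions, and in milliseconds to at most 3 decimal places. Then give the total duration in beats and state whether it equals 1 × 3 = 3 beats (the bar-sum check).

1) 0.0ms=0b +821.168ms=15/8b
2) 821.168ms=15/8b +164.234ms=3/8b
3) 985.401ms=9/4b +328.467ms=3/4b
Σ=3b of 3 (137bpm 3/4) — PASS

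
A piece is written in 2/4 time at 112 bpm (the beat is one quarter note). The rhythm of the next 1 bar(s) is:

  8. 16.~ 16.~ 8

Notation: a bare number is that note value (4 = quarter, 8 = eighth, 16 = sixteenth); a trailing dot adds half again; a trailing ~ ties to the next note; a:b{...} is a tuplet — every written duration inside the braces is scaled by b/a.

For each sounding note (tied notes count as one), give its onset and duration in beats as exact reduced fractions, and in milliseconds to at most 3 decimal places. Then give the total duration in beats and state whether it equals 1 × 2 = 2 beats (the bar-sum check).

1) 0.0ms=0b +401.786ms=3/4b
2) 401.786ms=3/4b +669.643ms=5/4b
Σ=2b of 2 (112bpm 2/4) — PASS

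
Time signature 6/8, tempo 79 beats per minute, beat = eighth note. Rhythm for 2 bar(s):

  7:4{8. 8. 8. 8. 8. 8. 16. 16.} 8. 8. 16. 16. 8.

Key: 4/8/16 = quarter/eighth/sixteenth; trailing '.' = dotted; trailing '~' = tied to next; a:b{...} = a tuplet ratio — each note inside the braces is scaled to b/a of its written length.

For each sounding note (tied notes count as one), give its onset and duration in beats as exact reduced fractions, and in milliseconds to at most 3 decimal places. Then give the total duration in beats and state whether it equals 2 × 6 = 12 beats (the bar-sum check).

1) 0.0ms=0b +650.995ms=6/7b
2) 650.995ms=6/7b +650.995ms=6/7b
3) 1301.989ms=12/7b +650.995ms=6/7b
4) 1952.984ms=18/7b +650.995ms=6/7b
5) 2603.978ms=24/7b +650.995ms=6/7b
6) 3254.973ms=30/7b +650.995ms=6/7b
7) 3905.967ms=36/7b +325.497ms=3/7b
8) 4231.465ms=39/7b +325.497ms=3/7b
9) 4556.962ms=6b +1139.241ms=3/2b
10) 5696.203ms=15/2b +1139.241ms=3/2b
11) 6835.443ms=9b +569.62ms=3/4b
12) 7405.063ms=39/4b +569.62ms=3/4b
13) 7974.684ms=21/2b +1139.241ms=3/2b
Σ=12b of 12 (79bpm 6/8) — PASS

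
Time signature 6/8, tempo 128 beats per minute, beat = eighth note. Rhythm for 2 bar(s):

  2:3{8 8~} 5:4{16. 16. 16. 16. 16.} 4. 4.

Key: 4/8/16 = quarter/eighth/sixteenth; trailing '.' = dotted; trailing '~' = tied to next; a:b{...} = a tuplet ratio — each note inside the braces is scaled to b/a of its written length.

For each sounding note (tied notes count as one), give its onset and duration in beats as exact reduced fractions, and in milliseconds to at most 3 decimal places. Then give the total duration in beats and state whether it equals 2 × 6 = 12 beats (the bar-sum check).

1) 0.0ms=0b +703.125ms=3/2b
2) 703.125ms=3/2b +984.375ms=21/10b
3) 1687.5ms=18/5b +281.25ms=3/5b
4) 1968.75ms=21/5b +281.25ms=3/5b
5) 2250.0ms=24/5b +281.25ms=3/5b
6) 2531.25ms=27/5b +281.25ms=3/5b
7) 2812.5ms=6b +1406.25ms=3b
8) 4218.75ms=9b +1406.25ms=3b
Σ=12b of 12 (128bpm 6/8) — PASS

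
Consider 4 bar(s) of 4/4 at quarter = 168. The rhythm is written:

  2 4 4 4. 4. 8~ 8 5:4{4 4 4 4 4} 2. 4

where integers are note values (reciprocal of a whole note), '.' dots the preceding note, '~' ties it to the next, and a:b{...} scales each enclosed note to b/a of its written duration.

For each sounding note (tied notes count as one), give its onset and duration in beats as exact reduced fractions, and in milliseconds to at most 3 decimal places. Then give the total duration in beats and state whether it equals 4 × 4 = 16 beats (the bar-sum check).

1) 0.0ms=0b +714.286ms=2b
2) 714.286ms=2b +357.143ms=1b
3) 1071.429ms=3b +357.143ms=1b
4) 1428.571ms=4b +535.714ms=3/2b
5) 1964.286ms=11/2b +535.714ms=3/2b
6) 2500.0ms=7b +357.143ms=1b
7) 2857.143ms=8b +285.714ms=4/5b
8) 3142.857ms=44/5b +285.714ms=4/5b
9) 3428.571ms=48/5b +285.714ms=4/5b
10) 3714.286ms=52/5b +285.714ms=4/5b
11) 4000.0ms=56/5b +285.714ms=4/5b
12) 4285.714ms=12b +1071.429ms=3b
13) 5357.143ms=15b +357.143ms=1b
Σ=16b of 16 (168bpm 4/4) — PASS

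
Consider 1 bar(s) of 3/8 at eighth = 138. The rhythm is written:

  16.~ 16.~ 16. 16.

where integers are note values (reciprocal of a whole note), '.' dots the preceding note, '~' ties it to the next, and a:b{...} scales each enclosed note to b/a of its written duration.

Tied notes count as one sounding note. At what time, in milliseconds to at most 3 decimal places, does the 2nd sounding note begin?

1. 0.0ms @ 0 + 978.261ms (9/4)
2. 978.261ms @ 9/4 + 326.087ms (3/4)

note 2 onset = 9/4b = 978.261ms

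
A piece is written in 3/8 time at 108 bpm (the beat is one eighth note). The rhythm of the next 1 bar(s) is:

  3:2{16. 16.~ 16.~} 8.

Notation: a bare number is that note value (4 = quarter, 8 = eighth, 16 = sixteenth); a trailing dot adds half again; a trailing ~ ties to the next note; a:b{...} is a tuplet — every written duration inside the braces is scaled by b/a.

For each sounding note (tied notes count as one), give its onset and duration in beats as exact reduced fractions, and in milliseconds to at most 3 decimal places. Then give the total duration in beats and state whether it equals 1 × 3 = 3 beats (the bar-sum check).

1) 0.0ms=0b +277.778ms=1/2b
2) 277.778ms=1/2b +1388.889ms=5/2b
Σ=3b of 3 (108bpm 3/8) — PASS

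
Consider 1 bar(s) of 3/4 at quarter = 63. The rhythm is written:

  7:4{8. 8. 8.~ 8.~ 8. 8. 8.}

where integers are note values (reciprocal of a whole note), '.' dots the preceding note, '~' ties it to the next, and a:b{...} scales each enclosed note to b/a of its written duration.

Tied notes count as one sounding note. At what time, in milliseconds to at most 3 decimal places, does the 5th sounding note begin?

1. 0.0ms @ 0 + 408.163ms (3/7)
2. 408.163ms @ 3/7 + 408.163ms (3/7)
3. 816.327ms @ 6/7 + 1224.49ms (9/7)
4. 2040.816ms @ 15/7 + 408.163ms (3/7)
5. 2448.98ms @ 18/7 + 408.163ms (3/7)

note 5 onset = 18/7b = 2448.98ms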